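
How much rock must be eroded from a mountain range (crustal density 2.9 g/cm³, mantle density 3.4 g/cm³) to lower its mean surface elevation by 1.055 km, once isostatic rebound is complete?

7.17 km

Net drop Δ = e − u = e − e ρ_c/ρ_m = e (ρ_m − ρ_c)/ρ_m.
e = Δ ρ_m/(ρ_m − ρ_c) = 1.055 km × 3.4/0.5 = 7.17 km.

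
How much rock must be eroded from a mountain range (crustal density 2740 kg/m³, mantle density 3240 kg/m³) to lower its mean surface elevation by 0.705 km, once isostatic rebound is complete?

Net drop Δ = e − u = e − e ρ_c/ρ_m = e (ρ_m − ρ_c)/ρ_m.
e = Δ ρ_m/(ρ_m − ρ_c) = 0.705 km × 3240/500 = 4.57 km.

4.57 km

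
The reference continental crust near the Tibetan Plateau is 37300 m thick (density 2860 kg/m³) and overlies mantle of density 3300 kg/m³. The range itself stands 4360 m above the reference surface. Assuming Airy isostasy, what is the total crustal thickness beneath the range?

70000 m

Root depth r = h ρ_c / (ρ_m − ρ_c) = 4360 m × 2860 / 440 = 28340 m.
Total thickness = T + h + r = 37300 m + 4360 m + 28340 m = 70000 m.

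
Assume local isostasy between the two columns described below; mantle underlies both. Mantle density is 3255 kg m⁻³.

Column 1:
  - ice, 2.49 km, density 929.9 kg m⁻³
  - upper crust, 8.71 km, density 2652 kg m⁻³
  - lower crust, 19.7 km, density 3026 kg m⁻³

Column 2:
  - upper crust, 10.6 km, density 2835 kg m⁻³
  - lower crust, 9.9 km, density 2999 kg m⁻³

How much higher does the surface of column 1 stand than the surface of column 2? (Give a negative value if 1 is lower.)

For any compensation level in the mantle, the mantle terms cancel and isostasy reduces to e = (Σt_1 − Σt_2) − (Σ(ρt)_1 − Σ(ρt)_2) / ρ_m.
Σt_1 = 30.9 km; Σt_2 = 20.5 km; Σ(ρt)_1 = 85026.571; Σ(ρt)_2 = 59741.1 (in km·kg m⁻³).
e = (30.9 − 20.5) − (85026.571 − 59741.1) / 3255 = 2.63 km.

2.63 km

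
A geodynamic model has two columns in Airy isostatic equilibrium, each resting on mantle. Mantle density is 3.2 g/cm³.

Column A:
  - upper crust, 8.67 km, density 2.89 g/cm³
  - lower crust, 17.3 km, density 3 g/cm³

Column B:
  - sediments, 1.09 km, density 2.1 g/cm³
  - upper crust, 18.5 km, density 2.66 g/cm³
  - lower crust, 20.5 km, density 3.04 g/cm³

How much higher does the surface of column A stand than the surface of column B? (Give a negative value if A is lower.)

−2.6 km

For any compensation level in the mantle, the mantle terms cancel and isostasy reduces to e = (Σt_A − Σt_B) − (Σ(ρt)_A − Σ(ρt)_B) / ρ_m.
Σt_A = 25.97 km; Σt_B = 40.09 km; Σ(ρt)_A = 76.9563; Σ(ρt)_B = 113.819 (in km·g/cm³).
e = (25.97 − 40.09) − (76.9563 − 113.819) / 3.2 = −2.6 km.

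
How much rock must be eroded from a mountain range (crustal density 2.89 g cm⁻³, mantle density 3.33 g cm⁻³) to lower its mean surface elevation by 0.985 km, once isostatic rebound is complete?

Net drop Δ = e − u = e − e ρ_c/ρ_m = e (ρ_m − ρ_c)/ρ_m.
e = Δ ρ_m/(ρ_m − ρ_c) = 0.985 km × 3.33/0.44 = 7.45 km.

7.45 km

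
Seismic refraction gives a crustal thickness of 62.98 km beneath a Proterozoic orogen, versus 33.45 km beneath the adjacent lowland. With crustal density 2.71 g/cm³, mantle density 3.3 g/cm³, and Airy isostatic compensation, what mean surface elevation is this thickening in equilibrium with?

5.28 km

Excess crust Δ = 62.98 km − 33.45 km = 29.53 km, split between elevation h and root r with h + r = Δ.
Airy balance ρ_c h = (ρ_m − ρ_c) r gives r = h ρ_c/(ρ_m − ρ_c), so h (1 + ρ_c/(ρ_m − ρ_c)) = Δ, i.e. h = Δ (ρ_m − ρ_c)/ρ_m.
h = 29.53 km × 0.59/3.3 = 5.28 km.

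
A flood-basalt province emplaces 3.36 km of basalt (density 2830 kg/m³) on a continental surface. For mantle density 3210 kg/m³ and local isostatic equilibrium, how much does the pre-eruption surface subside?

2.96 km

Subaerial loading: s = t ρ_load / ρ_m.
s = 3.36 km × 2830/3210 = 2.96 km.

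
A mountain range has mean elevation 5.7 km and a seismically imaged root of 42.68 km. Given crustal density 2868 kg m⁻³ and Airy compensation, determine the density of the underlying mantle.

Airy balance: ρ_c h = (ρ_m − ρ_c) r → ρ_m = ρ_c (1 + h/r).
ρ_m = 2868 × (1 + 5.7 km/42.68 km) = 3250 kg m⁻³.

3250 kg m⁻³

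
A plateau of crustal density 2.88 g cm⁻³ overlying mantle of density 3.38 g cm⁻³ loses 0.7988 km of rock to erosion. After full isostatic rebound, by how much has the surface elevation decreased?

0.118 km

Rebound u = e ρ_c/ρ_m = 0.7988 km × 2.88/3.38 = 0.6806 km.
Net surface drop = e − u = 0.7988 km − 0.6806 km = e (ρ_m − ρ_c)/ρ_m = 0.118 km.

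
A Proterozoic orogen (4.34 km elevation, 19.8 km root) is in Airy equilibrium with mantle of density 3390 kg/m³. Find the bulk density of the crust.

2780 kg/m³

ρ_c h = (ρ_m − ρ_c) r → ρ_c (h + r) = ρ_m r → ρ_c = ρ_m r / (h + r).
ρ_c = 3390 × 19.8 km / (4.34 km + 19.8 km) = 2780 kg/m³.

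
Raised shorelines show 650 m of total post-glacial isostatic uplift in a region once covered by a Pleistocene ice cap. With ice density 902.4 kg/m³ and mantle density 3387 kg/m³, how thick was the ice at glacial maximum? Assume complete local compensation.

2440 m

u = t ρ_ice/ρ_m → t = u ρ_m/ρ_ice = 650 m × 3387/902.4 = 2440 m.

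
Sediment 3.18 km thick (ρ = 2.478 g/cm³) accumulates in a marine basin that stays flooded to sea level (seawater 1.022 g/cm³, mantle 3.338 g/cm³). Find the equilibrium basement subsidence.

2 km

Submarine loading: the sediment displaces seawater, and the subsidence is in turn flooded, so s (ρ_m − ρ_w) = t (ρ_sed − ρ_w).
s = 3.18 km × (2.478 − 1.022) / (3.338 − 1.022) = 2 km.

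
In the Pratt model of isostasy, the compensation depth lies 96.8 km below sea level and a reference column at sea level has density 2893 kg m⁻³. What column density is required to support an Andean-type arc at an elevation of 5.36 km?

Pratt balance: ρ_ref D = ρ (D + h).
ρ = ρ_ref D/(D + h) = 2893 × 96.8 km/(96.8 km + 5.36 km) = 2740 kg m⁻³.

2740 kg m⁻³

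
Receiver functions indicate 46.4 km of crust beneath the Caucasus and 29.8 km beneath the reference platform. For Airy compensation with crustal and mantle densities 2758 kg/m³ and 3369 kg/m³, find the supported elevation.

Excess crust Δ = 46.4 km − 29.8 km = 16.6 km, split between elevation h and root r with h + r = Δ.
Airy balance ρ_c h = (ρ_m − ρ_c) r gives r = h ρ_c/(ρ_m − ρ_c), so h (1 + ρ_c/(ρ_m − ρ_c)) = Δ, i.e. h = Δ (ρ_m − ρ_c)/ρ_m.
h = 16.6 km × 611/3369 = 3.01 km.

3.01 km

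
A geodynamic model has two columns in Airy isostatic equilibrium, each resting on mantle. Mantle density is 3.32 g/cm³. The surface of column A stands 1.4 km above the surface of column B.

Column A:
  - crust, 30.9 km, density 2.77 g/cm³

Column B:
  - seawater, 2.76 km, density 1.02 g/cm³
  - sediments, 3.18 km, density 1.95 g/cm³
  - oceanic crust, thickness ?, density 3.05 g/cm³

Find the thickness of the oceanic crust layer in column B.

6.08 km

Take the compensation level at the base of the deeper column (depth z_c below the surface of column A) and equate Σ ρ_i t_i down to z_c; mantle fills any gap and the z_c terms cancel.
Column A: 30.9×2.77 + (z_c − 30.9)×3.32
Column B: 1.4×0 + 2.76×1.02 + 3.18×1.95 + x×3.05 + (z_c − 1.4 − 5.94 − x)×3.32
The z_c×3.32 term appears on both sides and cancels. Collect the known terms of each column as K = Σ(ρt)_known − 3.32 × (depth of known layers): K_A = 85.593 − 3.32×30.9 = −16.995; K_B = 9.0162 − 3.32×(1.4 + 5.94) = −15.3526.
Balance: K_A = K_B − x×(3.32 − 3.05), so x = (K_B − K_A)/(3.32 − 3.05) = 1.6424/0.27 = 6.08 km.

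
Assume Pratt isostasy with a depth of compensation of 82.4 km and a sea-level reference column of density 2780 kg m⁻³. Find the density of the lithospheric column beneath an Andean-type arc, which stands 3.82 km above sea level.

Pratt balance: ρ_ref D = ρ (D + h).
ρ = ρ_ref D/(D + h) = 2780 × 82.4 km/(82.4 km + 3.82 km) = 2660 kg m⁻³.

2660 kg m⁻³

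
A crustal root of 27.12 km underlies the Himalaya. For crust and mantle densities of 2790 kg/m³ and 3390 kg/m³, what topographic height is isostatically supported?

In Airy isostatic equilibrium: ρ_c h = (ρ_m − ρ_c) r.
h = r (ρ_m − ρ_c) / ρ_c = 27.12 km × (3390 − 2790) / 2790 = 5.83 km.

5.83 km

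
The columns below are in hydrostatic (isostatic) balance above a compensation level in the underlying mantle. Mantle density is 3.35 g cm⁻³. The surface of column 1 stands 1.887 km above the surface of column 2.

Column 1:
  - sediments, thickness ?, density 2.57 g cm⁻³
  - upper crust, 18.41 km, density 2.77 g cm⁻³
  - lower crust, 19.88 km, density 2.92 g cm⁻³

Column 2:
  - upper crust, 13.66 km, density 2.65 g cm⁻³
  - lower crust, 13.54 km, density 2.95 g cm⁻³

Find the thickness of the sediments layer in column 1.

Take the compensation level at the base of the deeper column (depth z_c below the surface of column 1) and equate Σ ρ_i t_i down to z_c; mantle fills any gap and the z_c terms cancel.
Column 1: x×2.57 + 18.41×2.77 + 19.88×2.92 + (z_c − 38.29 − x)×3.35
Column 2: 1.887×0 + 13.66×2.65 + 13.54×2.95 + (z_c − 1.887 − 27.2)×3.35
The z_c×3.35 term appears on both sides and cancels. Collect the known terms of each column as K = Σ(ρt)_known − 3.35 × (depth of known layers): K_1 = 109.0453 − 3.35×38.29 = −19.2262; K_2 = 76.142 − 3.35×(1.887 + 27.2) = −21.29945.
Balance: K_1 − x×(3.35 − 2.57) = K_2, so x = (K_1 − K_2)/(3.35 − 2.57) = 2.07325/0.78 = 2.66 km.

2.66 km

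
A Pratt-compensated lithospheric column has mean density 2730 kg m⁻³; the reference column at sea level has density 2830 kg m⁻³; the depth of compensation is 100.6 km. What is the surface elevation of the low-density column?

3.68 km

ρ_ref D = ρ (D + h) → h = D (ρ_ref − ρ)/ρ.
h = 100.6 km × (2830 − 2730)/2730 = 3.68 km.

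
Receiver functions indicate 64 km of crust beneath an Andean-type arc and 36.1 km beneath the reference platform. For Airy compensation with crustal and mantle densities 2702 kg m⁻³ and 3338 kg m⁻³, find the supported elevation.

Excess crust Δ = 64 km − 36.1 km = 27.9 km, split between elevation h and root r with h + r = Δ.
Airy balance ρ_c h = (ρ_m − ρ_c) r gives r = h ρ_c/(ρ_m − ρ_c), so h (1 + ρ_c/(ρ_m − ρ_c)) = Δ, i.e. h = Δ (ρ_m − ρ_c)/ρ_m.
h = 27.9 km × 636/3338 = 5.32 km.

5.32 km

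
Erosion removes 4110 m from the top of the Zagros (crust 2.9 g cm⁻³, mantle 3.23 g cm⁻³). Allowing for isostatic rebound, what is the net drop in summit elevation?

420 m

Rebound u = e ρ_c/ρ_m = 4110 m × 2.9/3.23 = 3690 m.
Net surface drop = e − u = 4110 m − 3690 m = e (ρ_m − ρ_c)/ρ_m = 420 m.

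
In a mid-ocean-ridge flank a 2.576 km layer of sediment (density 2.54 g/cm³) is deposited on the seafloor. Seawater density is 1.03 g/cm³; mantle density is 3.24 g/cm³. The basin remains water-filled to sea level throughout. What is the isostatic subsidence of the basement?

1.76 km

Submarine loading: the sediment displaces seawater, and the subsidence is in turn flooded, so s (ρ_m − ρ_w) = t (ρ_sed − ρ_w).
s = 2.576 km × (2.54 − 1.03) / (3.24 − 1.03) = 1.76 km.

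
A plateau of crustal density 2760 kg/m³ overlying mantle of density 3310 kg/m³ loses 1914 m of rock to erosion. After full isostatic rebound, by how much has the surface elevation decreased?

318 m

Rebound u = e ρ_c/ρ_m = 1914 m × 2760/3310 = 1596 m.
Net surface drop = e − u = 1914 m − 1596 m = e (ρ_m − ρ_c)/ρ_m = 318 m.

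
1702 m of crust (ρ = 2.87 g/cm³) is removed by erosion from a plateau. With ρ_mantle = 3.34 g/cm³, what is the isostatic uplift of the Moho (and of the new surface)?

Unloading: uplift u = e ρ_c/ρ_m = 1702 m × 2.87/3.34 = 1460 m.

1460 m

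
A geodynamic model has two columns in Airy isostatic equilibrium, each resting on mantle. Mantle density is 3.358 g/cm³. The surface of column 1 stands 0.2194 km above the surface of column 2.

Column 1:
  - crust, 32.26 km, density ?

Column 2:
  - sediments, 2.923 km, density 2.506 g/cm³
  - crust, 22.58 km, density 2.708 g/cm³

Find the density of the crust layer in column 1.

Take the compensation level at the base of the deeper column (depth z_c below the surface of column 1) and equate Σ ρ_i t_i down to z_c; mantle fills any gap and the z_c terms cancel.
Column 1: 32.26×ρ + (z_c − 32.26)×3.358
Column 2: 0.2194×0 + 2.923×2.506 + 22.58×2.708 + (z_c − 0.2194 − 25.503)×3.358
The z_c×3.358 term appears on both sides and cancels. Collect the known terms of each column as K = Σ(ρt)_known − 3.358 × (depth of known layers): K_1 = 0 − 3.358×32.26 = −108.32908; K_2 = 68.471678 − 3.358×(0.2194 + 25.503) = −17.9041412.
Balance: K_1 + 32.26×ρ = K_2, so ρ = (K_2 − K_1)/32.26 = 90.4249/32.26 = 2.8 g/cm³.

2.8 g/cm³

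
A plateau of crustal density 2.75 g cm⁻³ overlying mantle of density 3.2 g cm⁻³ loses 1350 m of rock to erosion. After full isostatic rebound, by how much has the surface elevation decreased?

190 m

Rebound u = e ρ_c/ρ_m = 1350 m × 2.75/3.2 = 1160 m.
Net surface drop = e − u = 1350 m − 1160 m = e (ρ_m − ρ_c)/ρ_m = 190 m.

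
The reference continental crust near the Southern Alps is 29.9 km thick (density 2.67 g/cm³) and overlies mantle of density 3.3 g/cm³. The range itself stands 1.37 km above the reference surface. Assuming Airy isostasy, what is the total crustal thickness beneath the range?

Root depth r = h ρ_c / (ρ_m − ρ_c) = 1.37 km × 2.67 / 0.63 = 5.806 km.
Total thickness = T + h + r = 29.9 km + 1.37 km + 5.806 km = 37.1 km.

37.1 km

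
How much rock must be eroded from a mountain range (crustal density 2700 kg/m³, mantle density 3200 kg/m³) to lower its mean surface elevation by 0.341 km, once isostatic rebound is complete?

Net drop Δ = e − u = e − e ρ_c/ρ_m = e (ρ_m − ρ_c)/ρ_m.
e = Δ ρ_m/(ρ_m − ρ_c) = 0.341 km × 3200/500 = 2.18 km.

2.18 km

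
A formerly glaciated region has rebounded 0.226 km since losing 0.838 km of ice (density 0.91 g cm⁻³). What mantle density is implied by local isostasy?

3.37 g cm⁻³

ρ_m = ρ_ice t / u = 0.91 × 0.838 km/0.226 km = 3.37 g cm⁻³.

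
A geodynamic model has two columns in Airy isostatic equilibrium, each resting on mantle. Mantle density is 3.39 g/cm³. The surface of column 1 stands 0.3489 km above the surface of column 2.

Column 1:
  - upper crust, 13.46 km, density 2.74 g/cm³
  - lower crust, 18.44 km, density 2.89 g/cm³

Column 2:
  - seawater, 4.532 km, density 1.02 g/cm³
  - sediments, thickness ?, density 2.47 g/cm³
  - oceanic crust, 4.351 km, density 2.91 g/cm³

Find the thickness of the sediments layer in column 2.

Take the compensation level at the base of the deeper column (depth z_c below the surface of column 1) and equate Σ ρ_i t_i down to z_c; mantle fills any gap and the z_c terms cancel.
Column 1: 13.46×2.74 + 18.44×2.89 + (z_c − 31.9)×3.39
Column 2: 0.3489×0 + 4.532×1.02 + x×2.47 + 4.351×2.91 + (z_c − 0.3489 − 8.883 − x)×3.39
The z_c×3.39 term appears on both sides and cancels. Collect the known terms of each column as K = Σ(ρt)_known − 3.39 × (depth of known layers): K_1 = 90.172 − 3.39×31.9 = −17.969; K_2 = 17.28405 − 3.39×(0.3489 + 8.883) = −14.012091.
Balance: K_1 = K_2 − x×(3.39 − 2.47), so x = (K_2 − K_1)/(3.39 − 2.47) = 3.95691/0.92 = 4.3 km.

4.3 km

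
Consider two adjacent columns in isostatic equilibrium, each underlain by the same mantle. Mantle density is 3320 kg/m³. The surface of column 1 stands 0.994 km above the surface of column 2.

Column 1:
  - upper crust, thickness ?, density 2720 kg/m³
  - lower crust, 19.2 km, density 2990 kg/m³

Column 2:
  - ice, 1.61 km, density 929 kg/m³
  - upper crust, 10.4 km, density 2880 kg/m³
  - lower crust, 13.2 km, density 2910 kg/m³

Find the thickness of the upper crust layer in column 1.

18 km

Take the compensation level at the base of the deeper column (depth z_c below the surface of column 1) and equate Σ ρ_i t_i down to z_c; mantle fills any gap and the z_c terms cancel.
Column 1: x×2720 + 19.2×2990 + (z_c − 19.2 − x)×3320
Column 2: 0.994×0 + 1.61×929 + 10.4×2880 + 13.2×2910 + (z_c − 0.994 − 25.21)×3320
The z_c×3320 term appears on both sides and cancels. Collect the known terms of each column as K = Σ(ρt)_known − 3320 × (depth of known layers): K_1 = 57408 − 3320×19.2 = −6336; K_2 = 69859.69 − 3320×(0.994 + 25.21) = −17137.59.
Balance: K_1 − x×(3320 − 2720) = K_2, so x = (K_1 − K_2)/(3320 − 2720) = 10801.6/600 = 18 km.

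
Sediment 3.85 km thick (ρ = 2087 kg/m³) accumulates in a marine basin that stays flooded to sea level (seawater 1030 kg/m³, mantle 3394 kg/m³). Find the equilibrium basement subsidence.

1.72 km

Submarine loading: the sediment displaces seawater, and the subsidence is in turn flooded, so s (ρ_m − ρ_w) = t (ρ_sed − ρ_w).
s = 3.85 km × (2087 − 1030) / (3394 − 1030) = 1.72 km.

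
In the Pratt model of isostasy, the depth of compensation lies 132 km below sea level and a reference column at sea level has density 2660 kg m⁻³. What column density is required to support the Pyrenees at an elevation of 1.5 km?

2630 kg m⁻³

Pratt balance: ρ_ref D = ρ (D + h).
ρ = ρ_ref D/(D + h) = 2660 × 132 km/(132 km + 1.5 km) = 2630 kg m⁻³.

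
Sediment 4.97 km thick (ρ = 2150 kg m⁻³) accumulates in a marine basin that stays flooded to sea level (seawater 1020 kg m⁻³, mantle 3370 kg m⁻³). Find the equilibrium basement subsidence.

Submarine loading: the sediment displaces seawater, and the subsidence is in turn flooded, so s (ρ_m − ρ_w) = t (ρ_sed − ρ_w).
s = 4.97 km × (2150 − 1020) / (3370 − 1020) = 2.39 km.

2.39 km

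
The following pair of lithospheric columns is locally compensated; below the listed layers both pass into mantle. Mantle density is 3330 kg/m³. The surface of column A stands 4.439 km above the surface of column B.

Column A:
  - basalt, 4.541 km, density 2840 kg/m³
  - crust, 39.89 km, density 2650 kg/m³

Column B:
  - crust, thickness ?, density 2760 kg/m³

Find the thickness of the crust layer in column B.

Take the compensation level at the base of the deeper column (depth z_c below the surface of column A) and equate Σ ρ_i t_i down to z_c; mantle fills any gap and the z_c terms cancel.
Column A: 4.541×2840 + 39.89×2650 + (z_c − 44.431)×3330
Column B: 4.439×0 + x×2760 + (z_c − 4.439 − 0 − x)×3330
The z_c×3330 term appears on both sides and cancels. Collect the known terms of each column as K = Σ(ρt)_known − 3330 × (depth of known layers): K_A = 118604.94 − 3330×44.431 = −29350.29; K_B = 0 − 3330×(4.439 + 0) = −14781.87.
Balance: K_A = K_B − x×(3330 − 2760), so x = (K_B − K_A)/(3330 − 2760) = 14568.4/570 = 25.6 km.

25.6 km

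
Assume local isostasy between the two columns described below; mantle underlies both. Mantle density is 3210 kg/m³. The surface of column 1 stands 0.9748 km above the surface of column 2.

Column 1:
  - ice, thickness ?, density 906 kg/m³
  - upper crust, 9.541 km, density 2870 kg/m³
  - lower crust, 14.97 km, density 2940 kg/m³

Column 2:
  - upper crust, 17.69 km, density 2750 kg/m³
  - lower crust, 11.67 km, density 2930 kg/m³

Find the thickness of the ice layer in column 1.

3.15 km

Take the compensation level at the base of the deeper column (depth z_c below the surface of column 1) and equate Σ ρ_i t_i down to z_c; mantle fills any gap and the z_c terms cancel.
Column 1: x×906 + 9.541×2870 + 14.97×2940 + (z_c − 24.511 − x)×3210
Column 2: 0.9748×0 + 17.69×2750 + 11.67×2930 + (z_c − 0.9748 − 29.36)×3210
The z_c×3210 term appears on both sides and cancels. Collect the known terms of each column as K = Σ(ρt)_known − 3210 × (depth of known layers): K_1 = 71394.47 − 3210×24.511 = −7285.84; K_2 = 82840.6 − 3210×(0.9748 + 29.36) = −14534.108.
Balance: K_1 − x×(3210 − 906) = K_2, so x = (K_1 − K_2)/(3210 − 906) = 7248.27/2304 = 3.15 km.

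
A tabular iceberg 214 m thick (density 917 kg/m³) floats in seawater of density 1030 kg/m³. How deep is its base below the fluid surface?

191 m

Draft d = t ρ_obj/ρ_fluid = 214 m × 917/1030 = 191 m.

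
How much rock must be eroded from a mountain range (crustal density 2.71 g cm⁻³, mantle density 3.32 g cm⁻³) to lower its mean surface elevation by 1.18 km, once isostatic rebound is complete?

Net drop Δ = e − u = e − e ρ_c/ρ_m = e (ρ_m − ρ_c)/ρ_m.
e = Δ ρ_m/(ρ_m − ρ_c) = 1.18 km × 3.32/0.61 = 6.42 km.

6.42 km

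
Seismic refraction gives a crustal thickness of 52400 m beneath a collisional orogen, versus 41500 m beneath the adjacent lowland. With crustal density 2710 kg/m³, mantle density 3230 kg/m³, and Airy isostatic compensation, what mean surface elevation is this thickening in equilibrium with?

1750 m

Excess crust Δ = 52400 m − 41500 m = 10900 m, split between elevation h and root r with h + r = Δ.
Airy balance ρ_c h = (ρ_m − ρ_c) r gives r = h ρ_c/(ρ_m − ρ_c), so h (1 + ρ_c/(ρ_m − ρ_c)) = Δ, i.e. h = Δ (ρ_m − ρ_c)/ρ_m.
h = 10900 m × 520/3230 = 1750 m.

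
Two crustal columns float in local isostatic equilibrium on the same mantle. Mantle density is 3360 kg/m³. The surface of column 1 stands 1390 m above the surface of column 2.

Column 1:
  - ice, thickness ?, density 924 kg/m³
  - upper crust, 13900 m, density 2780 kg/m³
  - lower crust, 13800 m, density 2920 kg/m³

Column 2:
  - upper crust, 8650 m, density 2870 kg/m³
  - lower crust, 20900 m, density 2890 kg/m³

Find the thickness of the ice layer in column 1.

Take the compensation level at the base of the deeper column (depth z_c below the surface of column 1) and equate Σ ρ_i t_i down to z_c; mantle fills any gap and the z_c terms cancel.
Column 1: x×924 + 13900×2780 + 13800×2920 + (z_c − 27700 − x)×3360
Column 2: 1390×0 + 8650×2870 + 20900×2890 + (z_c − 1390 − 29550)×3360
The z_c×3360 term appears on both sides and cancels. Collect the known terms of each column as K = Σ(ρt)_known − 3360 × (depth of known layers): K_1 = 78938000 − 3360×27700 = −14134000; K_2 = 85226500 − 3360×(1390 + 29550) = −18731900.
Balance: K_1 − x×(3360 − 924) = K_2, so x = (K_1 − K_2)/(3360 − 924) = 4597900/2436 = 1890 m.

1890 m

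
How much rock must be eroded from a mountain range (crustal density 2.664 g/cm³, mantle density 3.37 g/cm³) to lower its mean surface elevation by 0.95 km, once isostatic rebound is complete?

Net drop Δ = e − u = e − e ρ_c/ρ_m = e (ρ_m − ρ_c)/ρ_m.
e = Δ ρ_m/(ρ_m − ρ_c) = 0.95 km × 3.37/0.706 = 4.53 km.

4.53 km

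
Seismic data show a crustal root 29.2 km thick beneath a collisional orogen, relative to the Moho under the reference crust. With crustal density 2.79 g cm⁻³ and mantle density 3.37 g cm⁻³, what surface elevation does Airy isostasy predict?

In Airy isostatic equilibrium: ρ_c h = (ρ_m − ρ_c) r.
h = r (ρ_m − ρ_c) / ρ_c = 29.2 km × (3.37 − 2.79) / 2.79 = 6.07 km.

6.07 km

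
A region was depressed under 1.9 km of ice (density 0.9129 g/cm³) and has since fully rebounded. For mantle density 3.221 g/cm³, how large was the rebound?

Removing the load lets mantle flow back in; uplift u satisfies ρ_ice t = ρ_m u.
u = t ρ_ice/ρ_m = 1.9 km × 0.9129/3.221 = 0.539 km.

0.539 km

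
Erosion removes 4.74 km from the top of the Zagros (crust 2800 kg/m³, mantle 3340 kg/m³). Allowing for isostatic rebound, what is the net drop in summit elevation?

Rebound u = e ρ_c/ρ_m = 4.74 km × 2800/3340 = 3.974 km.
Net surface drop = e − u = 4.74 km − 3.974 km = e (ρ_m − ρ_c)/ρ_m = 0.766 km.

0.766 km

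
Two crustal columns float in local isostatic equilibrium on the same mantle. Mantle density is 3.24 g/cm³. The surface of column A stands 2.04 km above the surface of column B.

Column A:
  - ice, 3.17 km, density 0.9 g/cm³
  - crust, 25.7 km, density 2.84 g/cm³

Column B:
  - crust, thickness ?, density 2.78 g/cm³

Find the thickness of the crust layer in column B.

Take the compensation level at the base of the deeper column (depth z_c below the surface of column A) and equate Σ ρ_i t_i down to z_c; mantle fills any gap and the z_c terms cancel.
Column A: 3.17×0.9 + 25.7×2.84 + (z_c − 28.87)×3.24
Column B: 2.04×0 + x×2.78 + (z_c − 2.04 − 0 − x)×3.24
The z_c×3.24 term appears on both sides and cancels. Collect the known terms of each column as K = Σ(ρt)_known − 3.24 × (depth of known layers): K_A = 75.841 − 3.24×28.87 = −17.6978; K_B = 0 − 3.24×(2.04 + 0) = −6.6096.
Balance: K_A = K_B − x×(3.24 − 2.78), so x = (K_B − K_A)/(3.24 − 2.78) = 11.0882/0.46 = 24.1 km.

24.1 km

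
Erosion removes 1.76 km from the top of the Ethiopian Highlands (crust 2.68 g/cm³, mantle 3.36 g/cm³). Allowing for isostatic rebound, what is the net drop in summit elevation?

Rebound u = e ρ_c/ρ_m = 1.76 km × 2.68/3.36 = 1.404 km.
Net surface drop = e − u = 1.76 km − 1.404 km = e (ρ_m − ρ_c)/ρ_m = 0.356 km.

0.356 km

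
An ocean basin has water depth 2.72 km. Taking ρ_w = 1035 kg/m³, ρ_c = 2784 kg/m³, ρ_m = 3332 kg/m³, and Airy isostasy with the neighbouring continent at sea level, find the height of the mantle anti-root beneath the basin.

8.68 km

Equating mass per unit area of the two columns: replacing crust with seawater at the top is compensated by replacing crust with mantle at the base: d (ρ_c − ρ_w) = a (ρ_m − ρ_c).
a = d (ρ_c − ρ_w)/(ρ_m − ρ_c) = 2.72 km × 1749/548 = 8.68 km.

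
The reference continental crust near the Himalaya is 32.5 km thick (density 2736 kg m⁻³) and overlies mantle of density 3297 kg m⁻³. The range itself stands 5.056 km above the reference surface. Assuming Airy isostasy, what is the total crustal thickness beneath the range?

62.2 km

Root depth r = h ρ_c / (ρ_m − ρ_c) = 5.056 km × 2736 / 561 = 24.66 km.
Total thickness = T + h + r = 32.5 km + 5.056 km + 24.66 km = 62.2 km.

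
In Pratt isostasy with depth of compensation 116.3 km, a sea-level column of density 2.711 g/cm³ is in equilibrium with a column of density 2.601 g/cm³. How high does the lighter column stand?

ρ_ref D = ρ (D + h) → h = D (ρ_ref − ρ)/ρ.
h = 116.3 km × (2.711 − 2.601)/2.601 = 4.92 km.

4.92 km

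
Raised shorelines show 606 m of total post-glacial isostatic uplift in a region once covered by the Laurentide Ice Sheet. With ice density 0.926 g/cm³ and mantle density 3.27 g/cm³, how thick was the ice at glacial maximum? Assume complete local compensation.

u = t ρ_ice/ρ_m → t = u ρ_m/ρ_ice = 606 m × 3.27/0.926 = 2140 m.

2140 m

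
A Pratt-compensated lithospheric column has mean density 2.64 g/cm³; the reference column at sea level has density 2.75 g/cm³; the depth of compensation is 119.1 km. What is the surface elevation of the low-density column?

ρ_ref D = ρ (D + h) → h = D (ρ_ref − ρ)/ρ.
h = 119.1 km × (2.75 − 2.64)/2.64 = 4.96 km.

4.96 km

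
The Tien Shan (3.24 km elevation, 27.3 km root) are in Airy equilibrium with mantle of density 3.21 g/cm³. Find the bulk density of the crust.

ρ_c h = (ρ_m − ρ_c) r → ρ_c (h + r) = ρ_m r → ρ_c = ρ_m r / (h + r).
ρ_c = 3.21 × 27.3 km / (3.24 km + 27.3 km) = 2.87 g/cm³.

2.87 g/cm³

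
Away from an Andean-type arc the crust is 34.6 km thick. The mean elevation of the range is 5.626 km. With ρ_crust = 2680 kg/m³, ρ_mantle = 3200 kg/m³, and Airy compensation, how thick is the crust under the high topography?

Root depth r = h ρ_c / (ρ_m − ρ_c) = 5.626 km × 2680 / 520 = 29 km.
Total thickness = T + h + r = 34.6 km + 5.626 km + 29 km = 69.2 km.

69.2 km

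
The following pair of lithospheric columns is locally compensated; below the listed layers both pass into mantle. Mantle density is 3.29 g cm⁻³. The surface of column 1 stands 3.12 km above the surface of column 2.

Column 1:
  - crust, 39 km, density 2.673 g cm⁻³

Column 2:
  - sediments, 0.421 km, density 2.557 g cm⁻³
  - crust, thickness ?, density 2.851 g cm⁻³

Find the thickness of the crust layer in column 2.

30.7 km

Take the compensation level at the base of the deeper column (depth z_c below the surface of column 1) and equate Σ ρ_i t_i down to z_c; mantle fills any gap and the z_c terms cancel.
Column 1: 39×2.673 + (z_c − 39)×3.29
Column 2: 3.12×0 + 0.421×2.557 + x×2.851 + (z_c − 3.12 − 0.421 − x)×3.29
The z_c×3.29 term appears on both sides and cancels. Collect the known terms of each column as K = Σ(ρt)_known − 3.29 × (depth of known layers): K_1 = 104.247 − 3.29×39 = −24.063; K_2 = 1.076497 − 3.29×(3.12 + 0.421) = −10.573393.
Balance: K_1 = K_2 − x×(3.29 − 2.851), so x = (K_2 − K_1)/(3.29 − 2.851) = 13.4896/0.439 = 30.7 km.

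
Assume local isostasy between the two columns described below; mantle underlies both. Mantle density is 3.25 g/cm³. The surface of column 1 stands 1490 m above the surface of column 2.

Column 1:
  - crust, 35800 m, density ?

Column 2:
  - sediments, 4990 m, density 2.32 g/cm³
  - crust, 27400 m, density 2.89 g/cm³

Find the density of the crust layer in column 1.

Take the compensation level at the base of the deeper column (depth z_c below the surface of column 1) and equate Σ ρ_i t_i down to z_c; mantle fills any gap and the z_c terms cancel.
Column 1: 35800×ρ + (z_c − 35800)×3.25
Column 2: 1490×0 + 4990×2.32 + 27400×2.89 + (z_c − 1490 − 32390)×3.25
The z_c×3.25 term appears on both sides and cancels. Collect the known terms of each column as K = Σ(ρt)_known − 3.25 × (depth of known layers): K_1 = 0 − 3.25×35800 = −116350; K_2 = 90762.8 − 3.25×(1490 + 32390) = −19347.2.
Balance: K_1 + 35800×ρ = K_2, so ρ = (K_2 − K_1)/35800 = 97002.8/35800 = 2.71 g/cm³.

2.71 g/cm³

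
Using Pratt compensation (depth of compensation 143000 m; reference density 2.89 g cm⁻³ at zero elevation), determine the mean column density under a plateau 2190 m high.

Pratt balance: ρ_ref D = ρ (D + h).
ρ = ρ_ref D/(D + h) = 2.89 × 143000 m/(143000 m + 2190 m) = 2.85 g cm⁻³.

2.85 g cm⁻³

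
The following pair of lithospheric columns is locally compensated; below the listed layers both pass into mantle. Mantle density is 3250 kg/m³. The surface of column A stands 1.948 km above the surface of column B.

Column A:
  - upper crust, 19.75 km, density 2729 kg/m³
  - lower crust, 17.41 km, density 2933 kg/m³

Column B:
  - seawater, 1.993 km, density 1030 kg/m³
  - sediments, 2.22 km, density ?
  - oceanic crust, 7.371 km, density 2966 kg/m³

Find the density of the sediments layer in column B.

Take the compensation level at the base of the deeper column (depth z_c below the surface of column A) and equate Σ ρ_i t_i down to z_c; mantle fills any gap and the z_c terms cancel.
Column A: 19.75×2729 + 17.41×2933 + (z_c − 37.16)×3250
Column B: 1.948×0 + 1.993×1030 + 2.22×ρ + 7.371×2966 + (z_c − 1.948 − 11.584)×3250
The z_c×3250 term appears on both sides and cancels. Collect the known terms of each column as K = Σ(ρt)_known − 3250 × (depth of known layers): K_A = 104961.28 − 3250×37.16 = −15808.72; K_B = 23915.176 − 3250×(1.948 + 11.584) = −20063.824.
Balance: K_A = K_B + 2.22×ρ, so ρ = (K_A − K_B)/2.22 = 4255.1/2.22 = 1920 kg/m³.

1920 kg/m³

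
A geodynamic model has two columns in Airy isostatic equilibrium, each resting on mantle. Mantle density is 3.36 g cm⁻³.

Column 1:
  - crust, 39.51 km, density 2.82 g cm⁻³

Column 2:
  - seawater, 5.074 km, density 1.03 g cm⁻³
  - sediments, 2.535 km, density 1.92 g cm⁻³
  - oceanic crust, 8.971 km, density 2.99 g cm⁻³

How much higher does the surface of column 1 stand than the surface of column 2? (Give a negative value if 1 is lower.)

For any compensation level in the mantle, the mantle terms cancel and isostasy reduces to e = (Σt_1 − Σt_2) − (Σ(ρt)_1 − Σ(ρt)_2) / ρ_m.
Σt_1 = 39.51 km; Σt_2 = 16.58 km; Σ(ρt)_1 = 111.4182; Σ(ρt)_2 = 36.91671 (in km·g cm⁻³).
e = (39.51 − 16.58) − (111.4182 − 36.91671) / 3.36 = 0.757 km.

0.757 km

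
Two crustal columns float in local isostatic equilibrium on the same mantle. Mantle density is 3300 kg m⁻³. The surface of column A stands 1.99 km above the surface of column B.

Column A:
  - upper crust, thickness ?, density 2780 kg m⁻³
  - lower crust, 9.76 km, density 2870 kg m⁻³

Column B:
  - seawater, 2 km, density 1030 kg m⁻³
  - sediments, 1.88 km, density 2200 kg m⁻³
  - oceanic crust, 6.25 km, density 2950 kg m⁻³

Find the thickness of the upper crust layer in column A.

Take the compensation level at the base of the deeper column (depth z_c below the surface of column A) and equate Σ ρ_i t_i down to z_c; mantle fills any gap and the z_c terms cancel.
Column A: x×2780 + 9.76×2870 + (z_c − 9.76 − x)×3300
Column B: 1.99×0 + 2×1030 + 1.88×2200 + 6.25×2950 + (z_c − 1.99 − 10.13)×3300
The z_c×3300 term appears on both sides and cancels. Collect the known terms of each column as K = Σ(ρt)_known − 3300 × (depth of known layers): K_A = 28011.2 − 3300×9.76 = −4196.8; K_B = 24633.5 − 3300×(1.99 + 10.13) = −15362.5.
Balance: K_A − x×(3300 − 2780) = K_B, so x = (K_A − K_B)/(3300 − 2780) = 11165.7/520 = 21.5 km.

21.5 km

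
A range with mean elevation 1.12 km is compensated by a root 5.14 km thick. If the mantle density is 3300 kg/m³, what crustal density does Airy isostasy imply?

2710 kg/m³

ρ_c h = (ρ_m − ρ_c) r → ρ_c (h + r) = ρ_m r → ρ_c = ρ_m r / (h + r).
ρ_c = 3300 × 5.14 km / (1.12 km + 5.14 km) = 2710 kg/m³.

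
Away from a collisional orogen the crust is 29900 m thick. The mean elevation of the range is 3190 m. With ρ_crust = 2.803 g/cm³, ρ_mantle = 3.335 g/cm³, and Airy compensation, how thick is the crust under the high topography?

Root depth r = h ρ_c / (ρ_m − ρ_c) = 3190 m × 2.803 / 0.532 = 16810 m.
Total thickness = T + h + r = 29900 m + 3190 m + 16810 m = 49900 m.

49900 m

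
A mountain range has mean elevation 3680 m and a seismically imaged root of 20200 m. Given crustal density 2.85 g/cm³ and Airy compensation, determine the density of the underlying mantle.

3.37 g/cm³

Airy balance: ρ_c h = (ρ_m − ρ_c) r → ρ_m = ρ_c (1 + h/r).
ρ_m = 2.85 × (1 + 3680 m/20200 m) = 3.37 g/cm³.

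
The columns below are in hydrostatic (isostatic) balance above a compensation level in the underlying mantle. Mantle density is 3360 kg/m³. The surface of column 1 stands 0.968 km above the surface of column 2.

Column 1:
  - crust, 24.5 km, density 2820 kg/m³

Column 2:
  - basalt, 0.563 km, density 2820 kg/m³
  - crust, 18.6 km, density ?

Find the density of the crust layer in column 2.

Take the compensation level at the base of the deeper column (depth z_c below the surface of column 1) and equate Σ ρ_i t_i down to z_c; mantle fills any gap and the z_c terms cancel.
Column 1: 24.5×2820 + (z_c − 24.5)×3360
Column 2: 0.968×0 + 0.563×2820 + 18.6×ρ + (z_c − 0.968 − 19.163)×3360
The z_c×3360 term appears on both sides and cancels. Collect the known terms of each column as K = Σ(ρt)_known − 3360 × (depth of known layers): K_1 = 69090 − 3360×24.5 = −13230; K_2 = 1587.66 − 3360×(0.968 + 19.163) = −66052.5.
Balance: K_1 = K_2 + 18.6×ρ, so ρ = (K_1 − K_2)/18.6 = 52822.5/18.6 = 2840 kg/m³.

2840 kg/m³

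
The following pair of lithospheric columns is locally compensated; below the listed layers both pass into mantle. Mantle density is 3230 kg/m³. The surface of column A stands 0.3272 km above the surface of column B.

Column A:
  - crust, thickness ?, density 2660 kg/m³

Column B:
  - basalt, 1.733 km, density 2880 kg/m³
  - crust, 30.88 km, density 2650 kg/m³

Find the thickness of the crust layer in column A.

Take the compensation level at the base of the deeper column (depth z_c below the surface of column A) and equate Σ ρ_i t_i down to z_c; mantle fills any gap and the z_c terms cancel.
Column A: x×2660 + (z_c − 0 − x)×3230
Column B: 0.3272×0 + 1.733×2880 + 30.88×2650 + (z_c − 0.3272 − 32.613)×3230
The z_c×3230 term appears on both sides and cancels. Collect the known terms of each column as K = Σ(ρt)_known − 3230 × (depth of known layers): K_A = 0 − 3230×0 = 0; K_B = 86823.04 − 3230×(0.3272 + 32.613) = −19573.806.
Balance: K_A − x×(3230 − 2660) = K_B, so x = (K_A − K_B)/(3230 − 2660) = 19573.8/570 = 34.3 km.

34.3 km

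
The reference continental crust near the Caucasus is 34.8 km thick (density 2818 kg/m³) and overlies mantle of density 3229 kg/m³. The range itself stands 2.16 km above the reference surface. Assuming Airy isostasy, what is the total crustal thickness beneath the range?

Root depth r = h ρ_c / (ρ_m − ρ_c) = 2.16 km × 2818 / 411 = 14.81 km.
Total thickness = T + h + r = 34.8 km + 2.16 km + 14.81 km = 51.8 km.

51.8 km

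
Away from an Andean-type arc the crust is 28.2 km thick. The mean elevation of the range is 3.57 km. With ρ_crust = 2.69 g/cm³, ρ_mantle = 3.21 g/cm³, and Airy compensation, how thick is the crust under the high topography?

Root depth r = h ρ_c / (ρ_m − ρ_c) = 3.57 km × 2.69 / 0.52 = 18.47 km.
Total thickness = T + h + r = 28.2 km + 3.57 km + 18.47 km = 50.2 km.

50.2 km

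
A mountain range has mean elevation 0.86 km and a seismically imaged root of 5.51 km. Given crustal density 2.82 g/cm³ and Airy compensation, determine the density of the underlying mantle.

Airy balance: ρ_c h = (ρ_m − ρ_c) r → ρ_m = ρ_c (1 + h/r).
ρ_m = 2.82 × (1 + 0.86 km/5.51 km) = 3.26 g/cm³.

3.26 g/cm³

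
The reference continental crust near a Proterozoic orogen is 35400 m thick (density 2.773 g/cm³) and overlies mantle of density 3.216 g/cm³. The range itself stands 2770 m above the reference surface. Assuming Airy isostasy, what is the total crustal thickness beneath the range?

Root depth r = h ρ_c / (ρ_m − ρ_c) = 2770 m × 2.773 / 0.443 = 17340 m.
Total thickness = T + h + r = 35400 m + 2770 m + 17340 m = 55500 m.

55500 m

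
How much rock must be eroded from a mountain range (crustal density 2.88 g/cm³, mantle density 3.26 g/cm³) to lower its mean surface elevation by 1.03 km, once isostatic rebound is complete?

8.84 km

Net drop Δ = e − u = e − e ρ_c/ρ_m = e (ρ_m − ρ_c)/ρ_m.
e = Δ ρ_m/(ρ_m − ρ_c) = 1.03 km × 3.26/0.38 = 8.84 km.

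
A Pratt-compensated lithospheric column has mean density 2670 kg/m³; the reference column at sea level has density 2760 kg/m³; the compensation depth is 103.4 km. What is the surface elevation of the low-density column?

ρ_ref D = ρ (D + h) → h = D (ρ_ref − ρ)/ρ.
h = 103.4 km × (2760 − 2670)/2670 = 3.49 km.

3.49 km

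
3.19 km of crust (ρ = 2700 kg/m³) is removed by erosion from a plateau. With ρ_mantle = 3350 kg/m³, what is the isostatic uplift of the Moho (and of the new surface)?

Unloading: uplift u = e ρ_c/ρ_m = 3.19 km × 2700/3350 = 2.57 km.

2.57 km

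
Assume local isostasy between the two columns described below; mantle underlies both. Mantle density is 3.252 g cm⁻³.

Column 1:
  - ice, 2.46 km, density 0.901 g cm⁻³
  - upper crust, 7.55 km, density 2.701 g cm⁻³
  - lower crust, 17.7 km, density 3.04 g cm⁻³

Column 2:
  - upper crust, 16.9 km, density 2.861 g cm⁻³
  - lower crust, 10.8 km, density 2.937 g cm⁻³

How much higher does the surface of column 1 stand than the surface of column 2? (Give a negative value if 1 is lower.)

For any compensation level in the mantle, the mantle terms cancel and isostasy reduces to e = (Σt_1 − Σt_2) − (Σ(ρt)_1 − Σ(ρt)_2) / ρ_m.
Σt_1 = 27.71 km; Σt_2 = 27.7 km; Σ(ρt)_1 = 76.41701; Σ(ρt)_2 = 80.0705 (in km·g cm⁻³).
e = (27.71 − 27.7) − (76.41701 − 80.0705) / 3.252 = 1.13 km.

1.13 km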